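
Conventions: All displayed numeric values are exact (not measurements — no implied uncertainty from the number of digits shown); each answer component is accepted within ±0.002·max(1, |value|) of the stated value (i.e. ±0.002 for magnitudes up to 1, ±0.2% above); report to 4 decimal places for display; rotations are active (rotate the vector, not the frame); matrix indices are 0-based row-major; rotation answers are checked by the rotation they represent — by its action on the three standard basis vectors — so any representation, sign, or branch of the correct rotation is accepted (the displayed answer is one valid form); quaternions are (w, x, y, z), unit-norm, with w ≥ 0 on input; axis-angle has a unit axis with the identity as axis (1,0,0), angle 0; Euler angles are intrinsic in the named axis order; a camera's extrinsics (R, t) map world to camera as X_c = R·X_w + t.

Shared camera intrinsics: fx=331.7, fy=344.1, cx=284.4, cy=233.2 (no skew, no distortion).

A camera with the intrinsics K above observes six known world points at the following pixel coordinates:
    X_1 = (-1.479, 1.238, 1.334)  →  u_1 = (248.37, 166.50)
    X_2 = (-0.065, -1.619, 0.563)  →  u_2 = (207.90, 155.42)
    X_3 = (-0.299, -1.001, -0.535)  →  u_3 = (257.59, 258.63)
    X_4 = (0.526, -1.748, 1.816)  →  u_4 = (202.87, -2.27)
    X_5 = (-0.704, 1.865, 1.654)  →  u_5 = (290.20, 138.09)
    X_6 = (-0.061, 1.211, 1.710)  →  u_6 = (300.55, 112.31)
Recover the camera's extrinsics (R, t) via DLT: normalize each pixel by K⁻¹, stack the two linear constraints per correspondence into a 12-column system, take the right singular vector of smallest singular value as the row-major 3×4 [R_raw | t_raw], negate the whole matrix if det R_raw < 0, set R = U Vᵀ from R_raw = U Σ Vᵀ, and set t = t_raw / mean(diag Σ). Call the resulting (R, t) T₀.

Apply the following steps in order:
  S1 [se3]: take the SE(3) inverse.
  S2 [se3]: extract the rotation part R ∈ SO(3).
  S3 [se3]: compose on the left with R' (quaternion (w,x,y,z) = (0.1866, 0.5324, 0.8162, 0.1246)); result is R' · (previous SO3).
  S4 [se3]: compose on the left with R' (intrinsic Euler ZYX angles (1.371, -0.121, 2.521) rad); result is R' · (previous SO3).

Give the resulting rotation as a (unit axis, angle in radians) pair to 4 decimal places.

source (pnp_recover): camera pose = R=[0.8051 0.5047 -0.3116; -0.3146 -0.0819 -0.9457; -0.5028 0.8594 0.0928], t=(0.2599, -0.3899, 4.7113)
after S1 (invert_se3): R=[0.8051 -0.3146 -0.5028; 0.5047 -0.0819 0.8594; -0.3116 -0.9457 0.0928], t=(2.0369, -4.2120, -0.7251)
after S2 (rot_of_se3): [0.8051 -0.3146 -0.5028; 0.5047 -0.0819 0.8594; -0.3116 -0.9457 0.0928]
after S3 (compose_so3): [-0.0137 -0.3666 0.9303; 0.9386 -0.3255 -0.1144; 0.3447 0.8716 0.3485]
after S4 (compose_so3): [0.9358 0.1866 0.2991; -0.2361 -0.2984 0.9248; 0.2618 -0.9360 -0.2352]

rotation (axis_angle) = ((-0.9750, 0.0195, -0.2214), 1.8744)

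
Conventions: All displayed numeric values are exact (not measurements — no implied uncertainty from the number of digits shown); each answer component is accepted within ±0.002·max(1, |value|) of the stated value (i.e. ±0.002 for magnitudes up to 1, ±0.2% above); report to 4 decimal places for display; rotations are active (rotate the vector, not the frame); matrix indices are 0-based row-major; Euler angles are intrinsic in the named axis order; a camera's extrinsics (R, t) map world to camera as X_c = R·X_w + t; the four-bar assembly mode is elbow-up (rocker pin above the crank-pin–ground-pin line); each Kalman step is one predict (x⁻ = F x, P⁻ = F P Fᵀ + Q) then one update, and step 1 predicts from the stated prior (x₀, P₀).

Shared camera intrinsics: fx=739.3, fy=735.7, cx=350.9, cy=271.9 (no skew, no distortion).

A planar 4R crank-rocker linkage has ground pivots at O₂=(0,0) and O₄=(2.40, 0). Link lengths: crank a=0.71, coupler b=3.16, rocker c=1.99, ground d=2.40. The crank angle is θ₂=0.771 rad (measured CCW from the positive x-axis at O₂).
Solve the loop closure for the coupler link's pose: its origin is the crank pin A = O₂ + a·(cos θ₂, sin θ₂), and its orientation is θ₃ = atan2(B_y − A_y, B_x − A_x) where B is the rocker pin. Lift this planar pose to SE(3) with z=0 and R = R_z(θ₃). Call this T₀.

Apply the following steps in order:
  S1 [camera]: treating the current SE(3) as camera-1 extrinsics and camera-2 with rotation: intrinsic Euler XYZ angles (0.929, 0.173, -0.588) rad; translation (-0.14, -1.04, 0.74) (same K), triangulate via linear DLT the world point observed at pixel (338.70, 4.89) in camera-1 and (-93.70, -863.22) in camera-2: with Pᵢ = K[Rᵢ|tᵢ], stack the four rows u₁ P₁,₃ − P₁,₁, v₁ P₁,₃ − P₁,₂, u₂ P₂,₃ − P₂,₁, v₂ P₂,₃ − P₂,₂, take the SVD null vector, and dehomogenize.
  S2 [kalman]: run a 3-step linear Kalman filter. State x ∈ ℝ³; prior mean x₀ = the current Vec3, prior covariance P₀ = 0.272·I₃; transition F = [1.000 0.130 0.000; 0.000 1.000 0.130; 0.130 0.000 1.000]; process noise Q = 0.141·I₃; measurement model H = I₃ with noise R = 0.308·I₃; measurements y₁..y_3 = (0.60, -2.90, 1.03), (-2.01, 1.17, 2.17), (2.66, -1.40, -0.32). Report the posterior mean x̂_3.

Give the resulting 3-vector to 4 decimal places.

result = (0.6438, -0.6707, 0.7116)

source (fourbar_fk): coupler pose = R=[0.9240 -0.3825 0.0000; 0.3825 0.9240 0.0000; 0.0000 0.0000 1.0000], t=(0.5092, 0.4948, 0.0000)
after S1 (triangulate): (-0.9332, -0.8465, 1.7752)
after S2 (kf_track): (0.6438, -0.6707, 0.7116)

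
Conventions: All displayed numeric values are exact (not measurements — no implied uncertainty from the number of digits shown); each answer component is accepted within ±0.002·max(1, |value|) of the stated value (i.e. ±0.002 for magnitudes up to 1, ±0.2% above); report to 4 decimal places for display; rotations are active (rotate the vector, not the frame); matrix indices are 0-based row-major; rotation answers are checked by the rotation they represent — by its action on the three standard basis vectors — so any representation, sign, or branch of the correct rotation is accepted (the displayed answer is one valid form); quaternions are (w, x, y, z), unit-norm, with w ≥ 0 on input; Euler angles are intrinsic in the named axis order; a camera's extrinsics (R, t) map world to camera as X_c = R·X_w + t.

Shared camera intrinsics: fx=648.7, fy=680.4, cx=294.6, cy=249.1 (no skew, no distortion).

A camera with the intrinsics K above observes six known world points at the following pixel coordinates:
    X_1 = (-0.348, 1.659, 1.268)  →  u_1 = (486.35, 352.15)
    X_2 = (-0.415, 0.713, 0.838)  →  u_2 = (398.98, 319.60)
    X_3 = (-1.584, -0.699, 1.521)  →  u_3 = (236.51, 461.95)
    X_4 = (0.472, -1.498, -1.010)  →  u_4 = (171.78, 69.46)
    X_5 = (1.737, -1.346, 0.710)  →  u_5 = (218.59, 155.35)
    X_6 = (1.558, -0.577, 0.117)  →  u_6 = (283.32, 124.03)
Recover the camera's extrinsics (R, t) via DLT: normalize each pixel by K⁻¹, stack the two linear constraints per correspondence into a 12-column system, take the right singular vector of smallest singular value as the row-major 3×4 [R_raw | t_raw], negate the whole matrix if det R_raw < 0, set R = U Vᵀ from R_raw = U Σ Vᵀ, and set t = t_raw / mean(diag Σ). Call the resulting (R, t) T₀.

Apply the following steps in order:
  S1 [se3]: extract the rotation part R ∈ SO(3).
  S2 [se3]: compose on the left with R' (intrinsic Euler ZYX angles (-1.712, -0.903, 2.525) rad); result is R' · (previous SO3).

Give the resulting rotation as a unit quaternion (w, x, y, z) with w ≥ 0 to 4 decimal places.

rotation (quat) = (0.2910, 0.6476, -0.3707, -0.5987)

source (pnp_recover): camera pose = R=[0.0678 0.9967 -0.0440; -0.6741 0.0783 0.7345; 0.7355 -0.0201 0.6772], t=(0.3499, -0.3098, 5.9376)
after S1 (rot_of_se3): [0.0678 0.9967 -0.0440; -0.6741 0.0783 0.7345; 0.7355 -0.0201 0.6772]
after S2 (compose_so3): [0.0081 -0.1318 -0.9912; -0.8286 -0.5558 0.0671; -0.5598 0.8208 -0.1137]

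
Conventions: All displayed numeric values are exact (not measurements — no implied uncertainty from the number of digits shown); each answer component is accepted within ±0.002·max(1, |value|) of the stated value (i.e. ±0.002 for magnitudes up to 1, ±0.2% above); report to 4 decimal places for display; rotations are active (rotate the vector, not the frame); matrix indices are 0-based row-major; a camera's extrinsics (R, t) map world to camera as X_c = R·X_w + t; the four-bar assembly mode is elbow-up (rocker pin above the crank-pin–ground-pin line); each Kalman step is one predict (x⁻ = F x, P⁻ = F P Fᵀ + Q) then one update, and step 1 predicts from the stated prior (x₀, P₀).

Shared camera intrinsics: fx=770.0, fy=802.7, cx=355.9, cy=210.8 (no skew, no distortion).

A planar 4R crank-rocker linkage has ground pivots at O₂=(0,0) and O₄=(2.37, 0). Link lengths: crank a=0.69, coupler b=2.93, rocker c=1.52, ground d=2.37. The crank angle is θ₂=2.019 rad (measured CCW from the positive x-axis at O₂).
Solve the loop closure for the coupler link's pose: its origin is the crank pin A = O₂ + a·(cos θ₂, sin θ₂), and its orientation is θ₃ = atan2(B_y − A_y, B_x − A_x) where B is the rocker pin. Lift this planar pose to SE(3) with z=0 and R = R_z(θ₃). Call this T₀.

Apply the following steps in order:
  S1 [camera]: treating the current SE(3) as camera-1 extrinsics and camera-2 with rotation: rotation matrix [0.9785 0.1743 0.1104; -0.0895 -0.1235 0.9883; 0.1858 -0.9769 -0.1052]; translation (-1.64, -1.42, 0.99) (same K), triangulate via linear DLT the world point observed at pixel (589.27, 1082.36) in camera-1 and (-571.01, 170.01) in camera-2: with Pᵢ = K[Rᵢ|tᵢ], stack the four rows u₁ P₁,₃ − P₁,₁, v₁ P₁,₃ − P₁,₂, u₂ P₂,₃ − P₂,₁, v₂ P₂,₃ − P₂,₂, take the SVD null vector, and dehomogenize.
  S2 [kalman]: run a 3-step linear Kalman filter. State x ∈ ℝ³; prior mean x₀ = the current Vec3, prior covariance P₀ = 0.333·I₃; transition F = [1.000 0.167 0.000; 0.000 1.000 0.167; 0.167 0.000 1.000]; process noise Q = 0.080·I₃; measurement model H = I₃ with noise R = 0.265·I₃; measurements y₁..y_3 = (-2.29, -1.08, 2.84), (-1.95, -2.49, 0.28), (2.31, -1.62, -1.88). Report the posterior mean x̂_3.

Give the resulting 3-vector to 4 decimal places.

source (fourbar_fk): coupler pose = R=[0.9524 -0.3049 0.0000; 0.3049 0.9524 0.0000; 0.0000 0.0000 1.0000], t=(-0.2990, 0.6218, 0.0000)
after S1 (triangulate): (1.1080, 0.8557, 1.6344)
after S2 (kf_track): (-0.1060, -1.2569, -0.2323)

result = (-0.1060, -1.2569, -0.2323)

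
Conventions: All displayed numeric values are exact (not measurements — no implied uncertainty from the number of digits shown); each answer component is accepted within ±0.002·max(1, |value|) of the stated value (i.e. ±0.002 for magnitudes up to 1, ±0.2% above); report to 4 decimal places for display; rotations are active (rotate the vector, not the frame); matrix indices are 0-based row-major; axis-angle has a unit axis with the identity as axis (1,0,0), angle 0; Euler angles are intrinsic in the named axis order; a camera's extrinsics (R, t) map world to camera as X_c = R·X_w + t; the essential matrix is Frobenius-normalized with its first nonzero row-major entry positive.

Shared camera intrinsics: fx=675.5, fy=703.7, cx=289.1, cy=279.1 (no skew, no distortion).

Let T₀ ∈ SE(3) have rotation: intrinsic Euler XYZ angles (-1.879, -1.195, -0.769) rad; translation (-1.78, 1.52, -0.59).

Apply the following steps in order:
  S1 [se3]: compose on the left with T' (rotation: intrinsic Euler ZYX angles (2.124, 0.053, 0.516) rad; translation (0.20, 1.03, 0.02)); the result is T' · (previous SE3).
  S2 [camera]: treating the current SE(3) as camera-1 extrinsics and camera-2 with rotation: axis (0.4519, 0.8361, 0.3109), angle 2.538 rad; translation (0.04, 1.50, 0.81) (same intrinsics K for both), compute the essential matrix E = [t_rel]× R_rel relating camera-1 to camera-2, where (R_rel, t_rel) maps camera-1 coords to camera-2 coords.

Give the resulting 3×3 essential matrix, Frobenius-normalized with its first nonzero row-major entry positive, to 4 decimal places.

after S1 (compose_se3): R=[-0.5956 -0.7828 0.1804; -0.0073 -0.2193 -0.9756; 0.8032 -0.5824 0.1249], t=(-0.2453, -1.3193, 0.3508)
after S2 (essential): [0.3263 0.3085 -0.4459; -0.1766 -0.3223 -0.5416; 0.2620 0.3201 0.0074]

matrix = [0.3263 0.3085 -0.4459; -0.1766 -0.3223 -0.5416; 0.2620 0.3201 0.0074]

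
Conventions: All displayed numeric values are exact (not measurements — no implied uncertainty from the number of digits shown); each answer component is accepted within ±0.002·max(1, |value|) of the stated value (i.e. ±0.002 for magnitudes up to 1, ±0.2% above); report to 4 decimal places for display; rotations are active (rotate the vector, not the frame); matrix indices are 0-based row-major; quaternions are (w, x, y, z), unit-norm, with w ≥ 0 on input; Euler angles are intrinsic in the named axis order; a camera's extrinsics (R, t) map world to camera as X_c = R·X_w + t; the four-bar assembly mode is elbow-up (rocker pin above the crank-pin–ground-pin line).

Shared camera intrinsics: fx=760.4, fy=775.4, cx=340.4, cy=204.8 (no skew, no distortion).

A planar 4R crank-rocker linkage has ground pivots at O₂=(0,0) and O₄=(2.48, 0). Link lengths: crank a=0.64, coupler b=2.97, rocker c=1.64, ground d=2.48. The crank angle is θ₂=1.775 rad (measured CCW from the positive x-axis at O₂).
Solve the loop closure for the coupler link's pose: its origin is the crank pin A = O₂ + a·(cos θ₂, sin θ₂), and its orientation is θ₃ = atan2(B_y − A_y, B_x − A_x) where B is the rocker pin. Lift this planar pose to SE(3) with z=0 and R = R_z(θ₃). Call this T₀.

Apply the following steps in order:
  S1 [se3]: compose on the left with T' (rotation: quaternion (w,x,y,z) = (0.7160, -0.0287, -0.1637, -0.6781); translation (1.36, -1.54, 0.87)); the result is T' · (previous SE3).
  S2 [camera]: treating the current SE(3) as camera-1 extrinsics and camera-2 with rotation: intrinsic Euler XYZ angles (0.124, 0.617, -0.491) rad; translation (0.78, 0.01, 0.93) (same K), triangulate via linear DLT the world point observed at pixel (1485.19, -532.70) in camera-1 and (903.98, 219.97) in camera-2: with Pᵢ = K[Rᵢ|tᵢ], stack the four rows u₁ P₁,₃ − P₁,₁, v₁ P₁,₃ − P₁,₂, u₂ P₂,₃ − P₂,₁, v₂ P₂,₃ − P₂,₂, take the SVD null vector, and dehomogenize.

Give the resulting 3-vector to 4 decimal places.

result = (-0.0815, 0.0188, 0.3516)

source (fourbar_fk): coupler pose = R=[0.9413 -0.3376 0.0000; 0.3376 0.9413 0.0000; 0.0000 0.0000 1.0000], t=(-0.1298, 0.6267, 0.0000)
after S1 (compose_se3): R=[0.3563 0.9137 -0.1955; -0.8785 0.3988 0.2631; 0.3183 0.0780 0.9448], t=(1.9709, -1.3658, 0.9479)
after S2 (triangulate): (-0.0815, 0.0188, 0.3516)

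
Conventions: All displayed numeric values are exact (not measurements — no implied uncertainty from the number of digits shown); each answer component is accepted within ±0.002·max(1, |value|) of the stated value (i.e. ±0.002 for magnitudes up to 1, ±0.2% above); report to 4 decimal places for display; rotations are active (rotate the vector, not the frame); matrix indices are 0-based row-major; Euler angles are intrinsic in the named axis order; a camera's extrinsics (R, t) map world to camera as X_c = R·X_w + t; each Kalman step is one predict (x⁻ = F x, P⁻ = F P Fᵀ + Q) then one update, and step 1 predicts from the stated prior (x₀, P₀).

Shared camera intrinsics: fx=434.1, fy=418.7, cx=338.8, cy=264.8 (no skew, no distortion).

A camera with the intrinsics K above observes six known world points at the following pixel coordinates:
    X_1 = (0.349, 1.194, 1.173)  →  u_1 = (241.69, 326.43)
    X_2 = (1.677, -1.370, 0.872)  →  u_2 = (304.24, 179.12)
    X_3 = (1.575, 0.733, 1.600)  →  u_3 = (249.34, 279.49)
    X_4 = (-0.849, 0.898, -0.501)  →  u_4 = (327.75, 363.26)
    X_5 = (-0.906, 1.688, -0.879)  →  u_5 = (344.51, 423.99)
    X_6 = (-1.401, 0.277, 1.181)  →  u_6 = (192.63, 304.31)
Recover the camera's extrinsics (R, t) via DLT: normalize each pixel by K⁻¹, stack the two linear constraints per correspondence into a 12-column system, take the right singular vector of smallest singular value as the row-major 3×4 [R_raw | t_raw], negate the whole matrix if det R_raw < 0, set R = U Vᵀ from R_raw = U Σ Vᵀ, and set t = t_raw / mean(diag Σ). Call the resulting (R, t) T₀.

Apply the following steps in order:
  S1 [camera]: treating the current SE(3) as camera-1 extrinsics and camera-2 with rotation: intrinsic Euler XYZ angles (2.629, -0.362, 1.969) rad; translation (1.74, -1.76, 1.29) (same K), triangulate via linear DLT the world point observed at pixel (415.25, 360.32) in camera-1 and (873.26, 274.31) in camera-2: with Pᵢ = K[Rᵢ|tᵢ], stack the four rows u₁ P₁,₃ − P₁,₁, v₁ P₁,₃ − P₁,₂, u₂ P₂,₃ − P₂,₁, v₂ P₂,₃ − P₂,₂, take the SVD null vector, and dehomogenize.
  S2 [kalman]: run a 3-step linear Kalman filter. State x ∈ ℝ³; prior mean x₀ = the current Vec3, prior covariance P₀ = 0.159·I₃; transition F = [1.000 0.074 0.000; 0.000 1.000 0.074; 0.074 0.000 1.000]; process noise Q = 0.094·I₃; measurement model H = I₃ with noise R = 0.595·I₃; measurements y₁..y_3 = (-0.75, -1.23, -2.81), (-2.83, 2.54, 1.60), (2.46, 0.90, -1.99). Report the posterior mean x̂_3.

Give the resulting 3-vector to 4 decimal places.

result = (-0.2268, 0.7147, -1.2578)

source (pnp_recover): camera pose = R=[0.1831 -0.1716 -0.9680; -0.1871 0.9606 -0.2057; 0.9651 0.2188 0.1438], t=(-0.3200, 0.2101, 6.3699)
after S1 (triangulate): (-1.1938, 0.4235, -1.5568)
after S2 (kf_track): (-0.2268, 0.7147, -1.2578)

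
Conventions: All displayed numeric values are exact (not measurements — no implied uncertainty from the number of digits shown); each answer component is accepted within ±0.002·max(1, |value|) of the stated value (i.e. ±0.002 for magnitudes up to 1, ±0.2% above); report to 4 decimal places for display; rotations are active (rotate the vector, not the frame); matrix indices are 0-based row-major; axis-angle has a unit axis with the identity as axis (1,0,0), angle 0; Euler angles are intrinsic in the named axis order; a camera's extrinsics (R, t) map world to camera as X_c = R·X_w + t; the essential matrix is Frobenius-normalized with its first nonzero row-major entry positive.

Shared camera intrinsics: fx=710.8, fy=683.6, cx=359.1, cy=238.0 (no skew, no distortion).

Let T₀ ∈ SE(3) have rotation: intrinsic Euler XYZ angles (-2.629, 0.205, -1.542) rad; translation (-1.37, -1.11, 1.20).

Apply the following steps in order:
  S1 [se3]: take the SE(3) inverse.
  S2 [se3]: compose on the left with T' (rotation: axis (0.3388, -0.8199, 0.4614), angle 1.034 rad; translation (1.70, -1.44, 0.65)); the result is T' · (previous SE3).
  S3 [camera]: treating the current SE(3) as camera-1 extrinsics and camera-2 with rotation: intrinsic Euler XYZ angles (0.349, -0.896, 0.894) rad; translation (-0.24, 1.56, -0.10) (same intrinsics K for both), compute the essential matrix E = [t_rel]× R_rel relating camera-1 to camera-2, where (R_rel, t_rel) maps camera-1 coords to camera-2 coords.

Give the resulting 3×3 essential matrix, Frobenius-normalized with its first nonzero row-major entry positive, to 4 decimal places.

matrix = [0.2214 -0.1927 -0.6291; -0.6352 -0.2584 -0.1588; -0.1047 0.0124 0.1069]

after S1 (invert_se3): R=[0.0282 0.8682 0.4953; 0.9787 -0.1249 0.1632; 0.2036 0.4802 -0.8532], t=(0.4080, 1.0063, 1.8357)
after S2 (compose_se3): R=[-0.6328 0.2576 0.7303; 0.7324 -0.1070 0.6724; 0.2513 0.9603 -0.1209], t=(0.2427, -1.3623, 2.2054)
after S3 (essential): [0.2214 -0.1927 -0.6291; -0.6352 -0.2584 -0.1588; -0.1047 0.0124 0.1069]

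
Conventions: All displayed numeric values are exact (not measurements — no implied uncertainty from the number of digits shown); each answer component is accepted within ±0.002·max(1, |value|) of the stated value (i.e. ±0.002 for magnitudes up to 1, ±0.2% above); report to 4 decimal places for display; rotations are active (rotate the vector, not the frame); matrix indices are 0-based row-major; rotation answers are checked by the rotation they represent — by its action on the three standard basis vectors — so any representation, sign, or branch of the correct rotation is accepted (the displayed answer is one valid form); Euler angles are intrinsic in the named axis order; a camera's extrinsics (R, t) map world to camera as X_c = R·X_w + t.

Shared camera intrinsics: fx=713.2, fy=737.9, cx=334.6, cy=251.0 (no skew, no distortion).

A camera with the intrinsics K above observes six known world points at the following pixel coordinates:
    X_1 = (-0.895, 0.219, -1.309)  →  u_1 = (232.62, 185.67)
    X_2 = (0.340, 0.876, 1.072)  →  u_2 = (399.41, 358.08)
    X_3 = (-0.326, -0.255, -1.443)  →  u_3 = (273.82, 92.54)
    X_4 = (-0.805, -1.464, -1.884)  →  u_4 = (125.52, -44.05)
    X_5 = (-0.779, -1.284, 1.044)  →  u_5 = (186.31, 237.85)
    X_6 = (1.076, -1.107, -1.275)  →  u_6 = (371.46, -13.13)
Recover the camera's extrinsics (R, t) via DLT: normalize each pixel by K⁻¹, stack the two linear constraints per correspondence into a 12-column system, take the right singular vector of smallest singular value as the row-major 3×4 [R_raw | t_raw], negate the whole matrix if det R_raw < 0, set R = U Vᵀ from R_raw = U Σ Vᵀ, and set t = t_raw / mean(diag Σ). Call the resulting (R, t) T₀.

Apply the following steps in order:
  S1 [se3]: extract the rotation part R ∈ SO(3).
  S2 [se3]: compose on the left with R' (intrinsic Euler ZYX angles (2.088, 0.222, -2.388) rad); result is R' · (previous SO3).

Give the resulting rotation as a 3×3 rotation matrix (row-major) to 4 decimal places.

rotation (matrix) = ((-0.8751, 0.4832, 0.0274), (0.4534, 0.8382, -0.3030), (-0.1694, -0.2527, -0.9526))

source (pnp_recover): camera pose = R=[0.8438 0.5333 -0.0604; -0.4027 0.7034 0.5857; 0.3548 -0.4698 0.8083], t=(-0.0900, -0.1500, 6.0199)
after S1 (rot_of_se3): [0.8438 0.5333 -0.0604; -0.4027 0.7034 0.5857; 0.3548 -0.4698 0.8083]
after S2 (compose_so3): [-0.8751 0.4832 0.0274; 0.4534 0.8382 -0.3030; -0.1694 -0.2527 -0.9526]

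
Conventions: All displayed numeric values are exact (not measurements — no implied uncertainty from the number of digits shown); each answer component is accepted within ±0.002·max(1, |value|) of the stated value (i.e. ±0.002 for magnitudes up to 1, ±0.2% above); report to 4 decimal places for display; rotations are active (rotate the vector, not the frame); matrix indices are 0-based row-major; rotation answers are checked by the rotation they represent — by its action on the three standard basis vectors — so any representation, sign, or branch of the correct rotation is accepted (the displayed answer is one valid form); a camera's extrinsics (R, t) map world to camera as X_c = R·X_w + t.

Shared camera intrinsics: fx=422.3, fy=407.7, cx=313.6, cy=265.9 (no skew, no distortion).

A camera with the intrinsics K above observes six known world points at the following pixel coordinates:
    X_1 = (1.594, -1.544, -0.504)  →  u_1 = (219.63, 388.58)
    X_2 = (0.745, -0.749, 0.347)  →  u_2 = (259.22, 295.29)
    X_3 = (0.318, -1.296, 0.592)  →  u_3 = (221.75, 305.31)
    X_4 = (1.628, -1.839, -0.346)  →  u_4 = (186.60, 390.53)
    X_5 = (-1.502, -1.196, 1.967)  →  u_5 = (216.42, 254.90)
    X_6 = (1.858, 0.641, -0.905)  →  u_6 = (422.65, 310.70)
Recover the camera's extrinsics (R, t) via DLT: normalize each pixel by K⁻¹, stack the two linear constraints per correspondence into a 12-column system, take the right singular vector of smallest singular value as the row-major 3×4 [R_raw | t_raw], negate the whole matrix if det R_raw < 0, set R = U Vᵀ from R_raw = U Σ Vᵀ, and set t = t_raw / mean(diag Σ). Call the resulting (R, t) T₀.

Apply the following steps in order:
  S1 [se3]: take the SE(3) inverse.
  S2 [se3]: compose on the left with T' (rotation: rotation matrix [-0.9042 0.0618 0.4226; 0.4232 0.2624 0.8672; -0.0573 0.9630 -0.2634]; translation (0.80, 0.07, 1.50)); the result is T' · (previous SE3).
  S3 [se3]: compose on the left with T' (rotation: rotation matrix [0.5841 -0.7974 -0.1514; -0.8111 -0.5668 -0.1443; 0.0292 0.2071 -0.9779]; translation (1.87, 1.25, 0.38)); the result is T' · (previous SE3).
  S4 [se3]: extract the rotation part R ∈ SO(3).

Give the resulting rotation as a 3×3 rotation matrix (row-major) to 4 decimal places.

rotation (matrix) = ((-0.0241, 0.6914, 0.7220), (0.1043, 0.7200, -0.6860), (-0.9943, 0.0588, -0.0895))

source (pnp_recover): camera pose = R=[-0.0435 0.8529 -0.5202; -0.2243 -0.5158 -0.8268; -0.9735 0.0807 0.2138], t=(0.1502, 0.4600, 6.1613)
after S1 (invert_se3): R=[-0.0435 -0.2243 -0.9735; 0.8529 -0.5158 0.0807; -0.5202 -0.8268 0.2138], t=(6.1080, -0.3881, -0.8587)
after S2 (compose_se3): R=[-0.1278 -0.1784 0.9756; -0.2458 -0.9473 -0.2054; 0.9609 -0.2660 0.0772], t=(-5.1098, 1.8085, 1.0025)
after S3 (compose_se3): R=[-0.0241 0.6914 0.7220; 0.1043 0.7200 -0.6860; -0.9943 0.0588 -0.0895], t=(-2.7087, 4.2250, -0.3751)
after S4 (rot_of_se3): [-0.0241 0.6914 0.7220; 0.1043 0.7200 -0.6860; -0.9943 0.0588 -0.0895]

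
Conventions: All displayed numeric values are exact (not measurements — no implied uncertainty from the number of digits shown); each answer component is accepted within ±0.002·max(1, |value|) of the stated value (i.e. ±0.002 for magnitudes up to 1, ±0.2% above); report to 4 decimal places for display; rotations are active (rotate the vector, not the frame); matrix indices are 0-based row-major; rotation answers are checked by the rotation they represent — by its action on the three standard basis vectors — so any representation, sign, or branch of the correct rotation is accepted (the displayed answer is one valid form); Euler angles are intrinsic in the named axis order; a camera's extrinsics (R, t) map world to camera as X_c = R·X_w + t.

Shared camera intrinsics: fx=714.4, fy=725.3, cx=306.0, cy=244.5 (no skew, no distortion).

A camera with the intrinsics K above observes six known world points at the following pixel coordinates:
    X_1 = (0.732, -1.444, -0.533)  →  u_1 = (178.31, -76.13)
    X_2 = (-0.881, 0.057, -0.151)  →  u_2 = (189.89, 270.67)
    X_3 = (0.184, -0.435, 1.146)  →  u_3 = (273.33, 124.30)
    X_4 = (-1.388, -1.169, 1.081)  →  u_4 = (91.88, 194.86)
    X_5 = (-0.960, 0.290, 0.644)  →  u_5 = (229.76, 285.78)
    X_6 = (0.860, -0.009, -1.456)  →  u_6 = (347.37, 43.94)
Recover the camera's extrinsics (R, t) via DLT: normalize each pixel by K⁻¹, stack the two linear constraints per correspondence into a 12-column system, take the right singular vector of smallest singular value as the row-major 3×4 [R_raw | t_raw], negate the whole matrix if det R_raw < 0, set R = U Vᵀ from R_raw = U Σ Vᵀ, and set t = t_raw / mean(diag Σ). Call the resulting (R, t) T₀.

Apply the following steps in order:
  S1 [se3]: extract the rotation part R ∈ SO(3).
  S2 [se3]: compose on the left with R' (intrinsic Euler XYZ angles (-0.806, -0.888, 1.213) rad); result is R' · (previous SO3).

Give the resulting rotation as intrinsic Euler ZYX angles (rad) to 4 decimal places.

source (pnp_recover): camera pose = R=[0.6980 0.7076 0.1100; -0.7024 0.7064 -0.0876; -0.1396 -0.0161 0.9901], t=(-0.2300, -0.4900, 5.0798)
after S1 (rot_of_se3): [0.6980 0.7076 0.1100; -0.7024 0.7064 -0.0876; -0.1396 -0.0161 0.9901]
after S2 (compose_so3): [0.6777 -0.2486 -0.6921; 0.7239 0.3912 0.5683; 0.1295 -0.8861 0.4451]

rotation (euler_zyx) = (0.8184, -0.1298, -1.1053)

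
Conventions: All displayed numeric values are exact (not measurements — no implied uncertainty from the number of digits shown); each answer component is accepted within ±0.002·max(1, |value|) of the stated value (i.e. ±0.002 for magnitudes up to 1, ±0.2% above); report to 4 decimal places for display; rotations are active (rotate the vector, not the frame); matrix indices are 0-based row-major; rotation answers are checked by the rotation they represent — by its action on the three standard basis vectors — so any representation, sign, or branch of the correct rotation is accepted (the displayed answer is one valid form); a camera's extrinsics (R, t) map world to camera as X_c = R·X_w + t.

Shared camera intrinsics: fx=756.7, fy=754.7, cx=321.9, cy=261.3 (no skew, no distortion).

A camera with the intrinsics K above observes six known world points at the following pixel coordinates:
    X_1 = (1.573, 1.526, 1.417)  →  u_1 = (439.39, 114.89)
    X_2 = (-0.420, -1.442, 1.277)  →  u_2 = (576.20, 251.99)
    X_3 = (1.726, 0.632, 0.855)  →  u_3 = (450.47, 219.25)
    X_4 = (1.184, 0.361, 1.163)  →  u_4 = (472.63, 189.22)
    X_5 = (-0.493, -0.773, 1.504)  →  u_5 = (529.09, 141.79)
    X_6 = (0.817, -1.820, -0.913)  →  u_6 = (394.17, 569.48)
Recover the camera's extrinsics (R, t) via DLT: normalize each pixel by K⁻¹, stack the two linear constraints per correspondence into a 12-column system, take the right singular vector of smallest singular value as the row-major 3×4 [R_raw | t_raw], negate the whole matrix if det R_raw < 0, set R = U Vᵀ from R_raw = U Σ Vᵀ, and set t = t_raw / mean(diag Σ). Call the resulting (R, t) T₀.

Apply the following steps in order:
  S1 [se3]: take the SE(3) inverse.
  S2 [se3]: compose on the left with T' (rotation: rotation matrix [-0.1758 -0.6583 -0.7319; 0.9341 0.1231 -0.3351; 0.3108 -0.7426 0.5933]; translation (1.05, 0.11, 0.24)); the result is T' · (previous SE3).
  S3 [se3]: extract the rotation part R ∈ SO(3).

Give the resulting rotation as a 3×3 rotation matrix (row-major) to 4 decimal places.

source (pnp_recover): camera pose = R=[0.5035 -0.4399 0.7436; 0.3654 -0.6715 -0.6447; 0.7829 0.5963 -0.1774], t=(-0.0498, -0.0408, 5.3507)
after S1 (invert_se3): R=[0.5035 0.3654 0.7829; -0.4399 -0.6715 0.5963; 0.7436 -0.6447 -0.1774], t=(-4.1491, -3.2401, 0.9599)
after S2 (compose_se3): R=[-0.3432 0.8497 -0.4004; 0.1670 0.4747 0.8642; 0.9243 0.2297 -0.3048], t=(3.2100, -4.4862, 1.9262)
after S3 (rot_of_se3): [-0.3432 0.8497 -0.4004; 0.1670 0.4747 0.8642; 0.9243 0.2297 -0.3048]

rotation (matrix) = ((-0.3432, 0.8497, -0.4004), (0.1670, 0.4747, 0.8642), (0.9243, 0.2297, -0.3048))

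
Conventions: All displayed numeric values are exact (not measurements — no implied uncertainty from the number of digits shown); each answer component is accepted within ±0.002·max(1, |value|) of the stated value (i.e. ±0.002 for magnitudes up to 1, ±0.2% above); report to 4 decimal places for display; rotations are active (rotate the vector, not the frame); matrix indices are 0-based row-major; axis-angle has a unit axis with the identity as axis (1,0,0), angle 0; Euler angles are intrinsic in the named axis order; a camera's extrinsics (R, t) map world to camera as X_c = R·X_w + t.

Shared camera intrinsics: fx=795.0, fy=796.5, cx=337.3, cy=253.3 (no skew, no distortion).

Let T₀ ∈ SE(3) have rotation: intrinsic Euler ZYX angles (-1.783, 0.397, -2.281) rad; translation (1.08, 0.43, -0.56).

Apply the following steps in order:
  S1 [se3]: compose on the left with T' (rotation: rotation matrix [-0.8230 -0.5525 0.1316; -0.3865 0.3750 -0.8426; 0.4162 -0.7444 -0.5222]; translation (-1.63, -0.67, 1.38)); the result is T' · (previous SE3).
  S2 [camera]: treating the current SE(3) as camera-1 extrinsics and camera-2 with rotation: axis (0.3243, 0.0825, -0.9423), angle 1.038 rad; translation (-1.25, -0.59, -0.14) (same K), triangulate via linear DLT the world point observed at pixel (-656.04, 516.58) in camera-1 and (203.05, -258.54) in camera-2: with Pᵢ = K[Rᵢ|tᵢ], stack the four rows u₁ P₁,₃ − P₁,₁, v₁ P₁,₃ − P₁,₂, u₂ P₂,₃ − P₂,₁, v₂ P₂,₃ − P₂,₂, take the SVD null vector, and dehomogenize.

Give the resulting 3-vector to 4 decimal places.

after S1 (compose_se3): R=[0.6071 0.1475 -0.7808; 0.0628 0.9706 0.2322; 0.7921 -0.1900 0.5800], t=(-2.8302, -0.4543, 1.8018)
after S2 (triangulate): (0.4732, 1.0495, 1.4708)

result = (0.4732, 1.0495, 1.4708)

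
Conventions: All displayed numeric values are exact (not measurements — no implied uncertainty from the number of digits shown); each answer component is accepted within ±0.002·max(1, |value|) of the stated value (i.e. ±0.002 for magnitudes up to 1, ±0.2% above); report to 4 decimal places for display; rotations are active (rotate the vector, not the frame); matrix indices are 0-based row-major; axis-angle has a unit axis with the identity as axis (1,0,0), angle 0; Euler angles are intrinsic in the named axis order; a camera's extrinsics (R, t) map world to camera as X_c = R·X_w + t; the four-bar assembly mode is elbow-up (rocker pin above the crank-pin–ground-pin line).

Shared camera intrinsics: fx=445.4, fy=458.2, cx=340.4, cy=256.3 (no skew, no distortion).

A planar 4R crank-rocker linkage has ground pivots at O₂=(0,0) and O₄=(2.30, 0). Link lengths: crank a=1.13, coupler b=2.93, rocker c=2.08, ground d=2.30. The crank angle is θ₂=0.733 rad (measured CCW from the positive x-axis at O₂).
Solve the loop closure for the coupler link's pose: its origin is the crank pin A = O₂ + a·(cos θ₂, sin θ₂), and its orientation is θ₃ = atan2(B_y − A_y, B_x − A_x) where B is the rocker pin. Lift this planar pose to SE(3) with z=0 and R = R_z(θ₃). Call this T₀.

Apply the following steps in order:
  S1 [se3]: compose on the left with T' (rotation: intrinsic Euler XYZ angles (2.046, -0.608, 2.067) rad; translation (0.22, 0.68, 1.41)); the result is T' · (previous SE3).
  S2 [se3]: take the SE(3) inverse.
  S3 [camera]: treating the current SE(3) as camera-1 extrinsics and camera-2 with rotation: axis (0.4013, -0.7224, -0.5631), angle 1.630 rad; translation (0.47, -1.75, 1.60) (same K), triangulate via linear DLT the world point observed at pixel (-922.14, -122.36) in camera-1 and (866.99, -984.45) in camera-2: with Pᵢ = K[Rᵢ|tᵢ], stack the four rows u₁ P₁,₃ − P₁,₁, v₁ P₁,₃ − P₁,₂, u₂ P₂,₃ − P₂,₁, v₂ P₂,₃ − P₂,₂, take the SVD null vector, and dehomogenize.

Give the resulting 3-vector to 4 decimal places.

source (fourbar_fk): coupler pose = R=[0.9595 -0.2817 0.0000; 0.2817 0.9595 0.0000; 0.0000 0.0000 1.0000], t=(0.8398, 0.7561, 0.0000)
after S1 (compose_se3): R=[-0.5783 -0.5825 -0.5712; 0.0332 0.6828 -0.7298; 0.8152 -0.4410 -0.3755], t=(-0.6539, 1.0476, 2.0249)
after S2 (invert_se3): R=[-0.5783 0.0332 0.8152; -0.5825 0.6828 -0.4410; -0.5712 -0.7298 -0.3755], t=(-2.0635, -0.2033, 1.1515)
after S3 (triangulate): (1.4613, -0.8475, -1.1450)

result = (1.4613, -0.8475, -1.1450)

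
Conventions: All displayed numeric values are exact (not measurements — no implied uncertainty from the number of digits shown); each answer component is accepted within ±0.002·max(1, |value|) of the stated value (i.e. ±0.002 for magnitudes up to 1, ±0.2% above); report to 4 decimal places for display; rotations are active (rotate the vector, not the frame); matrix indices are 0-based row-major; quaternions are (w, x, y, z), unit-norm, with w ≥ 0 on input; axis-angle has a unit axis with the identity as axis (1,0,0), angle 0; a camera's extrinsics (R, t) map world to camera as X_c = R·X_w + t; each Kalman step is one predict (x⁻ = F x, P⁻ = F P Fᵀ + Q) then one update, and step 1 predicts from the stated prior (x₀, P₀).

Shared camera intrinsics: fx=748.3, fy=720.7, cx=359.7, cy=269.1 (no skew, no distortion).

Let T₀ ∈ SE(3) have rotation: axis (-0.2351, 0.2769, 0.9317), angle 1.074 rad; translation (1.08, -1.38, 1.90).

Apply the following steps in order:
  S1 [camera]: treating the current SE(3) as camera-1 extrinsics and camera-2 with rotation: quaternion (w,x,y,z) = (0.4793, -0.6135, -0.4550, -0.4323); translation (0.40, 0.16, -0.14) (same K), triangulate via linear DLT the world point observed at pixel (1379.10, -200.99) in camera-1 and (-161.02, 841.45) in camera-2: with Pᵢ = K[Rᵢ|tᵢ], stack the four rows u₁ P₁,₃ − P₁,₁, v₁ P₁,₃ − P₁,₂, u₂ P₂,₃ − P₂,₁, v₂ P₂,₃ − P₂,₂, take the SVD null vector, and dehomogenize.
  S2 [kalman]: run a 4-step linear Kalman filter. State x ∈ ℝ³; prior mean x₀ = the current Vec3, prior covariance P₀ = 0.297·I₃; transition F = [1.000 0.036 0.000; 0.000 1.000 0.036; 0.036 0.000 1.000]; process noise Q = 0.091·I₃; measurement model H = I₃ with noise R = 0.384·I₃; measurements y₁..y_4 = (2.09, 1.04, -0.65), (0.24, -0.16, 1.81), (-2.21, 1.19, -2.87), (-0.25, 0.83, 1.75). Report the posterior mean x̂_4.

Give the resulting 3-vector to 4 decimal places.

result = (-0.2636, 0.5471, 0.2402)

after S1 (triangulate): (0.8665, -1.2701, 0.2738)
after S2 (kf_track): (-0.2636, 0.5471, 0.2402)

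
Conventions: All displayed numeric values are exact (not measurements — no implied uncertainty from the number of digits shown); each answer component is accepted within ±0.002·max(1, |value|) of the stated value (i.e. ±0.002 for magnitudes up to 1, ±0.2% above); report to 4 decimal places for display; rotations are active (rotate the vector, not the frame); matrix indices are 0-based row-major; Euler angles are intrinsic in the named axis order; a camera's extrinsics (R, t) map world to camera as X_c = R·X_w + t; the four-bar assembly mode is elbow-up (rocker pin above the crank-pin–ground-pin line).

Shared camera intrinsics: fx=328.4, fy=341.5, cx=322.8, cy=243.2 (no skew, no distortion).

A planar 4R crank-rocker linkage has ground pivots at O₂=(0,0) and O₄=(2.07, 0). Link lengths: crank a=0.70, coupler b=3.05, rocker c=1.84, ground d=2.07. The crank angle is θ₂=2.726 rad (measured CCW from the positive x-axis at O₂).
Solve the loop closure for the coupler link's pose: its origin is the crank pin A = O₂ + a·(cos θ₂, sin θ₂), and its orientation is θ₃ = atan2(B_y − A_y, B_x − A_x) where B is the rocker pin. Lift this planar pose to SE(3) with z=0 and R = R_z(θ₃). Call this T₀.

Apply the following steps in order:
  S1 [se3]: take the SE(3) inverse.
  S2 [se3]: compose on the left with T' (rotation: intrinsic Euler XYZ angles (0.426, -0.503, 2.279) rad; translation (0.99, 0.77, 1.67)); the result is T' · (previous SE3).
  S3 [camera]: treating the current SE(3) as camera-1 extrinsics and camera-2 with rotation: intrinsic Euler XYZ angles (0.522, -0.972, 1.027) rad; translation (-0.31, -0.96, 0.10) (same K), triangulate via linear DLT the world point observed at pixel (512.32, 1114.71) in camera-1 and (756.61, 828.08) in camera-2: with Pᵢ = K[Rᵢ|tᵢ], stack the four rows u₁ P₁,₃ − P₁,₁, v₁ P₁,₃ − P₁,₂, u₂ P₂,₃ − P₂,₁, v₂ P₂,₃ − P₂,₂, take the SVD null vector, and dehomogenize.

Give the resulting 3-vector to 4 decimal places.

result = (1.4865, 0.8310, -1.0774)

source (fourbar_fk): coupler pose = R=[0.8602 -0.5099 0.0000; 0.5099 0.8602 0.0000; 0.0000 0.0000 1.0000], t=(-0.6404, 0.2826, 0.0000)
after S1 (invert_se3): R=[0.8602 0.5099 0.0000; -0.5099 0.8602 0.0000; 0.0000 0.0000 1.0000], t=(0.4068, -0.5697, 0.0000)
after S2 (compose_se3): R=[-0.1509 -0.8630 -0.4821; 0.9313 0.0394 -0.3620; 0.3315 -0.5036 0.7978], t=(1.1373, 1.3553, 2.0246)
after S3 (triangulate): (1.4865, 0.8310, -1.0774)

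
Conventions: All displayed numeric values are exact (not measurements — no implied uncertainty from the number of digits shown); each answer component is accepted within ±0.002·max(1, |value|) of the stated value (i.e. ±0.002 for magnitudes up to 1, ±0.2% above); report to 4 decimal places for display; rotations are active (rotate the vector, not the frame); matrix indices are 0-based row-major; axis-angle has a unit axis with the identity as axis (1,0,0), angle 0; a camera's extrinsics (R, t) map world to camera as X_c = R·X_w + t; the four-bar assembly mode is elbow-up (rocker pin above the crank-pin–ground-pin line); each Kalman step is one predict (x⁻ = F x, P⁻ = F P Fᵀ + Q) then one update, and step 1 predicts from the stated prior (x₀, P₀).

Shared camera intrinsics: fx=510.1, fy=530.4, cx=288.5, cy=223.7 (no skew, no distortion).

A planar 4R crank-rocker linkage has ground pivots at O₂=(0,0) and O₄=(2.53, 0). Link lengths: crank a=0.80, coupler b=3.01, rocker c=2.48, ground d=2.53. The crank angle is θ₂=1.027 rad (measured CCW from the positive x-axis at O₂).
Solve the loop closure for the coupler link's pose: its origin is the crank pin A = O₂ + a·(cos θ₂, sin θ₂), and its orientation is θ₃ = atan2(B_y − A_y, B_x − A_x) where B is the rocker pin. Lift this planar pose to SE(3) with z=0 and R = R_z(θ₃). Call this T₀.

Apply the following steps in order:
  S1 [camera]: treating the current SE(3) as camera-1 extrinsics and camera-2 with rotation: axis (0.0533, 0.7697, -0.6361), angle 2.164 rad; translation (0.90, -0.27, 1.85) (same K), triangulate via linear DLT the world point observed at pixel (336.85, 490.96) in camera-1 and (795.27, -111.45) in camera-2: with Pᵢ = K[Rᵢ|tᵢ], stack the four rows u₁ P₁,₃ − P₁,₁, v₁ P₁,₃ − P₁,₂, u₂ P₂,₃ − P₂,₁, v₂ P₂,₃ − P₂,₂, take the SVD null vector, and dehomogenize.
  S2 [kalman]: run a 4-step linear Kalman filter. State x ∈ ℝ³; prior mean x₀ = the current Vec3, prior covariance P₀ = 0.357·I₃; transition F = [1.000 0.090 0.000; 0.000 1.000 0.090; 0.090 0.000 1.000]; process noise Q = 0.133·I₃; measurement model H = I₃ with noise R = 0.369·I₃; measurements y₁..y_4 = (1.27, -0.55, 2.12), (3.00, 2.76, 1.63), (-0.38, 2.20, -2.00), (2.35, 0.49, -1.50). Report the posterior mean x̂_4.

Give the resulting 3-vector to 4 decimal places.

result = (1.5417, 1.1733, -0.5563)

source (fourbar_fk): coupler pose = R=[0.8075 -0.5898 0.0000; 0.5898 0.8075 0.0000; 0.0000 0.0000 1.0000], t=(0.4139, 0.6846, 0.0000)
after S1 (triangulate): (-0.2118, 0.1855, 1.4080)
after S2 (kf_track): (1.5417, 1.1733, -0.5563)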